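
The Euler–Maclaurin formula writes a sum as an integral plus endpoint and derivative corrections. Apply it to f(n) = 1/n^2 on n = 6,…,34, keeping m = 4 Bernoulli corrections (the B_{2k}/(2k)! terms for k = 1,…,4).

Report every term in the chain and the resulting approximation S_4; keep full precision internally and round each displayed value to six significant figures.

Integral: ∫_6^34 1/x^2 dx = 0.137255.
Boundary: ½(f(6) + f(34)) = ½(0.0277778 + 0.000865052) = 0.0143214.
Integral + boundary = 0.151576.
k=1: B_{2}/(2)! × [f^{(1)}(34) − f^{(1)}(6)] = 1/12 × (-5.08854e-05 − (-0.00925926)) = 0.000767364.
After k=1: 0.152344.
k=2: B_{4}/(4)! × [f^{(3)}(34) − f^{(3)}(6)] = −1/720 × (-5.28222e-07 − (-0.00308642)) = -4.28596e-06.
After k=2: 0.152339.
k=3: B_{6}/(6)! × [f^{(5)}(34) − f^{(5)}(6)] = 1/30240 × (-1.37082e-08 − (-0.00257202)) = 8.50530e-08.
After k=3: 0.152339.
k=4: B_{8}/(8)! × [f^{(7)}(34) − f^{(7)}(6)] = −1/1209600 × (-6.64065e-10 − (-0.00400091)) = -3.30763e-09.

S_4 ≈ 0.152339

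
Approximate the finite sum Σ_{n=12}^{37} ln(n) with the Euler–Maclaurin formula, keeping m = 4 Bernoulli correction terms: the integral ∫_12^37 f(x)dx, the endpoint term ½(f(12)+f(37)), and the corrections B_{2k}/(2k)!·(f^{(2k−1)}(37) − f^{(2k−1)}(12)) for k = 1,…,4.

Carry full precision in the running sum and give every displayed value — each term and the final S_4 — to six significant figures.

Integral: ∫_12^37 ln(x) dx = 78.7851.
Endpoint term: (f(12) + f(37))/2 = (2.48491 + 3.61092)/2 = 3.04791.
So far: 81.8330.
k=1: B_{2}/(2)! × [f^{(1)}(37) − f^{(1)}(12)] = 1/12 × (0.0270270 − 0.0833333) = -0.00469219.
After k=1: 81.8283.
k=2: B_{4}/(4)! × [f^{(3)}(37) − f^{(3)}(12)] = −1/720 × (3.94843e-05 − 0.00115741) = 1.55267e-06.
After k=2: 81.8283.
k=3: B_{6}/(6)! × [f^{(5)}(37) − f^{(5)}(12)] = 1/30240 × (3.46101e-07 − 9.64506e-05) = -3.17806e-09.
After k=3: 81.8283.
k=4: B_{8}/(8)! × [f^{(7)}(37) − f^{(7)}(12)] = −1/1209600 × (7.58439e-09 − 2.00939e-05) = 1.66057e-11.

S_4 ≈ 81.8283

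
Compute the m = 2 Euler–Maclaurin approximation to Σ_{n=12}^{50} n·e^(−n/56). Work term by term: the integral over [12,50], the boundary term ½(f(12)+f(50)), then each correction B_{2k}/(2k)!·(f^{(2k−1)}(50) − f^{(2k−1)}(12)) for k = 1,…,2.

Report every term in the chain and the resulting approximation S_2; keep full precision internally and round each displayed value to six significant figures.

Integral: ∫_12^50 x·e^(−x/56) dx = 642.807.
½[f(12) + f(50)] = ½[9.68541 + 20.4742] = 15.0798.
Integral + boundary = 657.886.
Correction k=1: B_{2}/2! · (f^{(1)}(50) − f^{(1)}(12)) = 1/12 · (0.0438733 − 0.634164) = -0.0491909.
Partial sum through k=1: 657.837.
Correction k=2: B_{4}/4! · (f^{(3)}(50) − f^{(3)}(12)) = −1/720 · (0.000275141 − 0.000716964) = 6.13643e-07.

S_2 ≈ 657.837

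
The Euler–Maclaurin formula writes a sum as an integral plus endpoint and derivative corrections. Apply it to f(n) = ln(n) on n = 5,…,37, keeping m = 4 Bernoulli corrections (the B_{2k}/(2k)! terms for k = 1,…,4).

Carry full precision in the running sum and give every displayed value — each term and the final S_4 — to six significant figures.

Integral: ∫_5^37 ln(x) dx = 93.5568.
Endpoint term: (f(5) + f(37))/2 = (1.60944 + 3.61092)/2 = 2.61018.
Running total after boundary: 96.1670.
Correction k=1: B_{2}/2! · (f^{(1)}(37) − f^{(1)}(5)) = 1/12 · (0.0270270 − 0.200000) = -0.0144144.
Partial sum through k=1: 96.1525.
Correction k=2: B_{4}/4! · (f^{(3)}(37) − f^{(3)}(5)) = −1/720 · (3.94843e-05 − 0.0160000) = 2.21674e-05.
Partial sum through k=2: 96.1526.
Correction k=3: B_{6}/6! · (f^{(5)}(37) − f^{(5)}(5)) = 1/30240 · (3.46101e-07 − 0.00768000) = -2.53957e-07.
Partial sum through k=3: 96.1526.
Correction k=4: B_{8}/8! · (f^{(7)}(37) − f^{(7)}(5)) = −1/1209600 · (7.58439e-09 − 0.00921600) = 7.61904e-09.

S_4 ≈ 96.1526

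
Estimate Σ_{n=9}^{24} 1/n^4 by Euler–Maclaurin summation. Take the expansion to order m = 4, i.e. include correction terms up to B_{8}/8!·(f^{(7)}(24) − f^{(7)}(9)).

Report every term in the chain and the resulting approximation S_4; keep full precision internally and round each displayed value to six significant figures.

Integral: ∫_9^24 1/x^4 dx = 0.000433135.
Endpoint term: (f(9) + f(24))/2 = (0.000152416 + 3.01408e-06)/2 = 7.77149e-05.
Integral + boundary = 0.000510850.
Order-1 term: 1/12 · (-5.02347e-07 − (-6.77404e-05)) = 5.60317e-06.
Partial sum through k=1: 0.000516453.
Order-2 term: −1/720 · (-2.61639e-08 − (-2.50890e-05)) = -3.48095e-08.
Partial sum through k=2: 0.000516418.
Order-3 term: 1/30240 · (-2.54371e-09 − (-1.73455e-05)) = 5.73510e-10.
Partial sum through k=3: 0.000516419.
Order-4 term: −1/1209600 · (-3.97455e-10 − (-1.92728e-05)) = -1.59328e-11.

S_4 ≈ 0.000516419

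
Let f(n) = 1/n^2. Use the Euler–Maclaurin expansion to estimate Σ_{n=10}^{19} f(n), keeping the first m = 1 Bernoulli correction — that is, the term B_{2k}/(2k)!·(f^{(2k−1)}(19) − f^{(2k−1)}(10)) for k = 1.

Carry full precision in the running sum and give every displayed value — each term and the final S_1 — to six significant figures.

S_1 ≈ 0.0538958

The integral term ∫_10^19 1/x^2 dx = 0.0473684.
½[f(10) + f(19)] = ½[0.0100000 + 0.00277008] = 0.00638504.
Running total after boundary: 0.0537535.
Order-1 term: 1/12 · (-0.000291588 − (-0.00200000)) = 0.000142368.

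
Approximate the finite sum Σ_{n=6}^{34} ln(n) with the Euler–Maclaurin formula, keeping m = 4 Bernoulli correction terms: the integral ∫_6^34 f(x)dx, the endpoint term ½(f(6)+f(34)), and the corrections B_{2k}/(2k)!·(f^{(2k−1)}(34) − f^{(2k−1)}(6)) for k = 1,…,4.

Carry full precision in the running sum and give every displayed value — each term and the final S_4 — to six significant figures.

Integral: ∫_6^34 ln(x) dx = 81.1457.
Boundary: ½(f(6) + f(34)) = ½(1.79176 + 3.52636) = 2.65906.
Running total after boundary: 83.8048.
k=1: B_{2}/(2)! × [f^{(1)}(34) − f^{(1)}(6)] = 1/12 × (0.0294118 − 0.166667) = -0.0114379.
Running total after k=1: 83.7933.
k=2: B_{4}/(4)! × [f^{(3)}(34) − f^{(3)}(6)] = −1/720 × (5.08854e-05 − 0.00925926) = 1.27894e-05.
Running total after k=2: 83.7933.
k=3: B_{6}/(6)! × [f^{(5)}(34) − f^{(5)}(6)] = 1/30240 × (5.28222e-07 − 0.00308642) = -1.02047e-07.
Running total after k=3: 83.7933.
k=4: B_{8}/(8)! × [f^{(7)}(34) − f^{(7)}(6)] = −1/1209600 × (1.37082e-08 − 0.00257202) = 2.12633e-09.

S_4 ≈ 83.7933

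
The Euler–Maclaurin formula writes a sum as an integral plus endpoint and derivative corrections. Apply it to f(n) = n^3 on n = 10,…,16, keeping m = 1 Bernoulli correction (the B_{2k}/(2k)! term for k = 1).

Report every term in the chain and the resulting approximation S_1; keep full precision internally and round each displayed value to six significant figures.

∫_10^16 x^3 dx evaluates to 13884.0.
Endpoint term: (f(10) + f(16))/2 = (1000.00 + 4096.00)/2 = 2548.00.
So far: 16432.0.
k=1: B_{2}/(2)! × [f^{(1)}(16) − f^{(1)}(10)] = 1/12 × (768.000 − 300.000) = 39.0000.

S_1 ≈ 16471.0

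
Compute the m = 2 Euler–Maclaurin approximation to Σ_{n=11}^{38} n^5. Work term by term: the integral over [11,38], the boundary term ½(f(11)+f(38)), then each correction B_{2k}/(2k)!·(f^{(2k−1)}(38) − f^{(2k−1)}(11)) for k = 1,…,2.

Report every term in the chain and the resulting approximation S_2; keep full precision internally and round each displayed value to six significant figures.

Integral: ∫_11^38 x^5 dx = 5.01527e+08.
Endpoint term: (f(11) + f(38))/2 = (161051 + 7.92352e+07)/2 = 3.96981e+07.
Integral + boundary = 5.41226e+08.
k=1: B_{2}/(2)! × [f^{(1)}(38) − f^{(1)}(11)] = 1/12 × (1.04257e+07 − 73205.0) = 862706.
Partial sum through k=1: 5.42088e+08.
k=2: B_{4}/(4)! × [f^{(3)}(38) − f^{(3)}(11)] = −1/720 × (86640.0 − 7260.00) = -110.250.

S_2 ≈ 5.42088e+08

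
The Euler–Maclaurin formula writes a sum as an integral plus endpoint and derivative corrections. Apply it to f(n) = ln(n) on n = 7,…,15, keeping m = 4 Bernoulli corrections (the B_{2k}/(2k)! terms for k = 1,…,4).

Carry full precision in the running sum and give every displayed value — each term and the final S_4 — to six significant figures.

Integral: ∫_7^15 ln(x) dx = 18.9994.
½[f(7) + f(15)] = ½[1.94591 + 2.70805] = 2.32698.
Running total after boundary: 21.3264.
Order-1 term: 1/12 · (0.0666667 − 0.142857) = -0.00634921.
Partial sum through k=1: 21.3200.
Order-2 term: −1/720 · (0.000592593 − 0.00583090) = 7.27543e-06.
Partial sum through k=2: 21.3200.
Order-3 term: 1/30240 · (3.16049e-05 − 0.00142798) = -4.61763e-08.
Partial sum through k=3: 21.3200.
Order-4 term: −1/1209600 · (4.21399e-06 − 0.000874271) = 7.19293e-10.

S_4 ≈ 21.3200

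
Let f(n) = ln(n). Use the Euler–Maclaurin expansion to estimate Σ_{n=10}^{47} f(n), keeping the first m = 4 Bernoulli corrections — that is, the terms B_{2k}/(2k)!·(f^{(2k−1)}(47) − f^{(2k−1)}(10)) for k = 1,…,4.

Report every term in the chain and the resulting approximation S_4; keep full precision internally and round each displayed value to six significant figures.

S_4 ≈ 124.001

The integral term ∫_10^47 ln(x) dx = 120.931.
Boundary: ½(f(10) + f(47)) = ½(2.30259 + 3.85015) = 3.07637.
So far: 124.007.
Order-1 term: 1/12 · (0.0212766 − 0.100000) = -0.00656028.
Running total after k=1: 124.001.
Order-2 term: −1/720 · (1.92636e-05 − 0.00200000) = 2.75102e-06.
Running total after k=2: 124.001.
Order-3 term: 1/30240 · (1.04646e-07 − 0.000240000) = -7.93305e-09.
Running total after k=3: 124.001.
Order-4 term: −1/1209600 · (1.42117e-09 − 7.20000e-05) = 5.95226e-11.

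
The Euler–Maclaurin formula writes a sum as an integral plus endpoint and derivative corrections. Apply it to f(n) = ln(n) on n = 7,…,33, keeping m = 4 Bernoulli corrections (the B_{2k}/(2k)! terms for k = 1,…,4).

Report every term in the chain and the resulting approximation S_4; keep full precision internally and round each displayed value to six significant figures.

∫_7^33 ln(x) dx evaluates to 75.7634.
Boundary: ½(f(7) + f(33)) = ½(1.94591 + 3.49651) = 2.72121.
Running total after boundary: 78.4846.
Order-1 term: 1/12 · (0.0303030 − 0.142857) = -0.00937951.
After k=1: 78.4752.
Order-2 term: −1/720 · (5.56529e-05 − 0.00583090) = 8.02118e-06.
After k=2: 78.4752.
Order-3 term: 1/30240 · (6.13256e-07 − 0.00142798) = -4.72012e-08.
After k=3: 78.4752.
Order-4 term: −1/1209600 · (1.68941e-08 − 0.000874271) = 7.22763e-10.

S_4 ≈ 78.4752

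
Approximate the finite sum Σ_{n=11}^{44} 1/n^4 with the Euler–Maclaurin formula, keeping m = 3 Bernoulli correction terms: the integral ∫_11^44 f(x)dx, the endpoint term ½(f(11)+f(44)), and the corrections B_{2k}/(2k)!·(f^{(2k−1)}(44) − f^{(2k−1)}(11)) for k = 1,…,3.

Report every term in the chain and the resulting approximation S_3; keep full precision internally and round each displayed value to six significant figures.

Integral: ∫_11^44 1/x^4 dx = 0.000246525.
½[f(11) + f(44)] = ½[6.83013e-05 + 2.66802e-07] = 3.42841e-05.
So far: 0.000280809.
Order-1 term: 1/12 · (-2.42547e-08 − (-2.48369e-05)) = 2.06772e-06.
Partial sum through k=1: 0.000282877.
Order-2 term: −1/720 · (-3.75848e-10 − (-6.15790e-06)) = -8.55211e-09.
Partial sum through k=2: 0.000282868.
Order-3 term: 1/30240 · (-1.08716e-11 − (-2.84994e-06)) = 9.42436e-11.

S_3 ≈ 0.000282869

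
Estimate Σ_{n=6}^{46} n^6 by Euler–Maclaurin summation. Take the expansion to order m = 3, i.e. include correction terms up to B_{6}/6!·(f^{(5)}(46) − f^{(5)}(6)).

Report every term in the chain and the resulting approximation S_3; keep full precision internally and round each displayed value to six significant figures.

The integral term ∫_6^46 x^6 dx = 6.22596e+10.
½[f(6) + f(46)] = ½[46656.0 + 9.47430e+09] = 4.73717e+09.
Running total after boundary: 6.69968e+10.
Order-1 term: 1/12 · (1.23578e+09 − 46656.0) = 1.02978e+08.
After k=1: 6.70998e+10.
Order-2 term: −1/720 · (1.16803e+07 − 25920.0) = -16186.7.
After k=2: 6.70998e+10.
Order-3 term: 1/30240 · (33120.0 − 4320.00) = 0.952381.

S_3 ≈ 6.70998e+10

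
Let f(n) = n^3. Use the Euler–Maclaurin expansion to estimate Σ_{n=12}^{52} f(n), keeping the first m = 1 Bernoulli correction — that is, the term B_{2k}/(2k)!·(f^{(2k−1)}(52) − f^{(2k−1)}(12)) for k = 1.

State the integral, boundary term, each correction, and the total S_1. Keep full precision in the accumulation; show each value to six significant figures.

The integral term ∫_12^52 x^3 dx = 1.82272e+06.
Endpoint term: (f(12) + f(52))/2 = (1728.00 + 140608)/2 = 71168.0.
So far: 1.89389e+06.
Correction k=1: B_{2}/2! · (f^{(1)}(52) − f^{(1)}(12)) = 1/12 · (8112.00 − 432.000) = 640.000.

S_1 ≈ 1.89453e+06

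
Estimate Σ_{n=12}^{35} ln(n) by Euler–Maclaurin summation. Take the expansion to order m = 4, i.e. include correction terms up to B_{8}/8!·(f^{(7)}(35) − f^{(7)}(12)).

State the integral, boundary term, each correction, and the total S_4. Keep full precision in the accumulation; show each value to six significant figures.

Integral: ∫_12^35 ln(x) dx = 71.6183.
Endpoint term: (f(12) + f(35))/2 = (2.48491 + 3.55535)/2 = 3.02013.
Integral + boundary = 74.6384.
Order-1 term: 1/12 · (0.0285714 − 0.0833333) = -0.00456349.
Running total after k=1: 74.6339.
Order-2 term: −1/720 · (4.66472e-05 − 0.00115741) = 1.54272e-06.
Running total after k=2: 74.6339.
Order-3 term: 1/30240 · (4.56952e-07 − 9.64506e-05) = -3.17439e-09.
Running total after k=3: 74.6339.
Order-4 term: −1/1209600 · (1.11907e-08 − 2.00939e-05) = 1.66028e-11.

S_4 ≈ 74.6339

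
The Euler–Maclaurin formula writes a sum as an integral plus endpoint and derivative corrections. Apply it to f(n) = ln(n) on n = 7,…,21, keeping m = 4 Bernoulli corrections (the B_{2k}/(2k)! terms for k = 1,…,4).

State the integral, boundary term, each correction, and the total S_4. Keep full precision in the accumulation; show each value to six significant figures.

S_4 ≈ 38.8009

The integral term ∫_7^21 ln(x) dx = 36.3136.
Endpoint term: (f(7) + f(21))/2 = (1.94591 + 3.04452)/2 = 2.49522.
So far: 38.8088.
Order-1 term: 1/12 · (0.0476190 − 0.142857) = -0.00793651.
Partial sum through k=1: 38.8009.
Order-2 term: −1/720 · (0.000215959 − 0.00583090) = 7.79853e-06.
Partial sum through k=2: 38.8009.
Order-3 term: 1/30240 · (5.87645e-06 − 0.00142798) = -4.70271e-08.
Partial sum through k=3: 38.8009.
Order-4 term: −1/1209600 · (3.99758e-07 − 0.000874271) = 7.22447e-10.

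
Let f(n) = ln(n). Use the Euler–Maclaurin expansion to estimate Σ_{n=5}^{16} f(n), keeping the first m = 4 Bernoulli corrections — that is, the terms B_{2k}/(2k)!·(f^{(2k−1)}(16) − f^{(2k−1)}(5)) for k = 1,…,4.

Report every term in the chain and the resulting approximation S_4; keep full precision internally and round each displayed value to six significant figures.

∫_5^16 ln(x) dx evaluates to 25.3142.
Boundary: ½(f(5) + f(16)) = ½(1.60944 + 2.77259) = 2.19101.
Running total after boundary: 27.5052.
Order-1 term: 1/12 · (0.0625000 − 0.200000) = -0.0114583.
After k=1: 27.4938.
Order-2 term: −1/720 · (0.000488281 − 0.0160000) = 2.15441e-05.
After k=2: 27.4938.
Order-3 term: 1/30240 · (2.28882e-05 − 0.00768000) = -2.53211e-07.
After k=3: 27.4938.
Order-4 term: −1/1209600 · (2.68221e-06 − 0.00921600) = 7.61683e-09.

S_4 ≈ 27.4938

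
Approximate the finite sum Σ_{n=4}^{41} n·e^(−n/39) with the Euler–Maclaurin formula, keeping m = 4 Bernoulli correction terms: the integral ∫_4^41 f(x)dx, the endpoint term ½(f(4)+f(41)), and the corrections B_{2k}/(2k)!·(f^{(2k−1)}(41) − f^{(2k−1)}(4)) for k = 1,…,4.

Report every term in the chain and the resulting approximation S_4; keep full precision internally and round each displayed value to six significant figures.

S_4 ≈ 432.020

The integral term ∫_4^41 x·e^(−x/39) dx = 423.120.
Endpoint term: (f(4) + f(41))/2 = (3.61008 + 14.3291)/2 = 8.96957.
Integral + boundary = 432.089.
k=1: B_{2}/(2)! × [f^{(1)}(41) − f^{(1)}(4)] = 1/12 × (-0.0179225 − 0.809954) = -0.0689897.
Partial sum through k=1: 432.020.
k=2: B_{4}/(4)! × [f^{(3)}(41) − f^{(3)}(4)] = −1/720 × (0.000447769 − 0.00171926) = 1.76596e-06.
Partial sum through k=2: 432.020.
k=3: B_{6}/(6)! × [f^{(5)}(41) − f^{(5)}(4)] = 1/30240 × (5.96529e-07 − 1.91059e-06) = -4.34544e-11.
Partial sum through k=3: 432.020.
k=4: B_{8}/(8)! × [f^{(7)}(41) − f^{(7)}(4)] = −1/1209600 × (5.90840e-10 − 1.76912e-09) = 9.74106e-16.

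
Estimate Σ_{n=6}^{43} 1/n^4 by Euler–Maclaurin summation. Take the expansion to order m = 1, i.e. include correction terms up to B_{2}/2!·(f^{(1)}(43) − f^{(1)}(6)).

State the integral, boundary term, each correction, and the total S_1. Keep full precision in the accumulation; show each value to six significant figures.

S_1 ≈ 0.00196783

The integral term ∫_6^43 1/x^4 dx = 0.00153902.
Endpoint term: (f(6) + f(43))/2 = (0.000771605 + 2.92500e-07)/2 = 0.000385949.
Running total after boundary: 0.00192497.
Order-1 term: 1/12 · (-2.72093e-08 − (-0.000514403)) = 4.28647e-05.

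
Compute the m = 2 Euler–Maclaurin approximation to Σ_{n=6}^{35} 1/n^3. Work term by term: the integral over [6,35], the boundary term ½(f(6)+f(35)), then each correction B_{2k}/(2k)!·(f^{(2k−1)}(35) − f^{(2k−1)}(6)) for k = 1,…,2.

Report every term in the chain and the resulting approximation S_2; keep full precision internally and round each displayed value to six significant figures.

S_2 ≈ 0.0159982

Integral: ∫_6^35 1/x^3 dx = 0.0134807.
½[f(6) + f(35)] = ½[0.00462963 + 2.33236e-05] = 0.00232648.
Running total after boundary: 0.0158072.
k=1: B_{2}/(2)! × [f^{(1)}(35) − f^{(1)}(6)] = 1/12 × (-1.99917e-06 − (-0.00231481)) = 0.000192735.
Partial sum through k=1: 0.0159999.
k=2: B_{4}/(4)! × [f^{(3)}(35) − f^{(3)}(6)] = −1/720 × (-3.26395e-08 − (-0.00128601)) = -1.78608e-06.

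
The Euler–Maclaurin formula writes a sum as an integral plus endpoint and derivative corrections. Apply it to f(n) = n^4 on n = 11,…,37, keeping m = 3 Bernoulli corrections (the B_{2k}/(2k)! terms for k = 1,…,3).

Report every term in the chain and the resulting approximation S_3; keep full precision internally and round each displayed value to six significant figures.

∫_11^37 x^4 dx evaluates to 1.38366e+07.
Endpoint term: (f(11) + f(37))/2 = (14641.0 + 1.87416e+06)/2 = 944401.
Integral + boundary = 1.47810e+07.
k=1: B_{2}/(2)! × [f^{(1)}(37) − f^{(1)}(11)] = 1/12 × (202612 − 5324.00) = 16440.7.
After k=1: 1.47974e+07.
k=2: B_{4}/(4)! × [f^{(3)}(37) − f^{(3)}(11)] = −1/720 × (888.000 − 264.000) = -0.866667.
After k=2: 1.47974e+07.
k=3: B_{6}/(6)! × [f^{(5)}(37) − f^{(5)}(11)] = 1/30240 × (0.00000 − 0.00000) = 0.00000.

S_3 ≈ 1.47974e+07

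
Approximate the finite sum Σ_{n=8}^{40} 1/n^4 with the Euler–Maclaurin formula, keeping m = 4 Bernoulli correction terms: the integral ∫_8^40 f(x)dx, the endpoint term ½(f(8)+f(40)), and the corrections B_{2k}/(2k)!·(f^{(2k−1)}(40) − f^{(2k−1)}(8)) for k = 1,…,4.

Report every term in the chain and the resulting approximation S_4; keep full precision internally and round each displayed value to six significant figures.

∫_8^40 1/x^4 dx evaluates to 0.000645833.
½[f(8) + f(40)] = ½[0.000244141 + 3.90625e-07] = 0.000122266.
Running total after boundary: 0.000768099.
k=1: B_{2}/(2)! × [f^{(1)}(40) − f^{(1)}(8)] = 1/12 × (-3.90625e-08 − (-0.000122070)) = 1.01693e-05.
After k=1: 0.000778268.
k=2: B_{4}/(4)! × [f^{(3)}(40) − f^{(3)}(8)] = −1/720 × (-7.32422e-10 − (-5.72205e-05)) = -7.94718e-08.
After k=2: 0.000778189.
k=3: B_{6}/(6)! × [f^{(5)}(40) − f^{(5)}(8)] = 1/30240 × (-2.56348e-11 − (-5.00679e-05)) = 1.65568e-09.
After k=3: 0.000778190.
k=4: B_{8}/(8)! × [f^{(7)}(40) − f^{(7)}(8)] = −1/1209600 × (-1.44196e-12 − (-7.04080e-05)) = -5.82077e-11.

S_4 ≈ 0.000778190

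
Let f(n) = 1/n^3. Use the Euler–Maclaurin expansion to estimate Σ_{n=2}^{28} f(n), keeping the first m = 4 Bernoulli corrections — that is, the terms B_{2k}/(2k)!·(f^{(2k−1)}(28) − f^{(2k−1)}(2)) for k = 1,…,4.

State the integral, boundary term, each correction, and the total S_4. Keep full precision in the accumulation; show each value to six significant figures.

Integral: ∫_2^28 1/x^3 dx = 0.124362.
Boundary: ½(f(2) + f(28)) = ½(0.125000 + 4.55539e-05) = 0.0625228.
Running total after boundary: 0.186885.
Correction k=1: B_{2}/2! · (f^{(1)}(28) − f^{(1)}(2)) = 1/12 · (-4.88078e-06 − (-0.187500)) = 0.0156246.
Partial sum through k=1: 0.202510.
Correction k=2: B_{4}/4! · (f^{(3)}(28) − f^{(3)}(2)) = −1/720 · (-1.24510e-07 − (-0.937500)) = -0.00130208.
Partial sum through k=2: 0.201208.
Correction k=3: B_{6}/6! · (f^{(5)}(28) − f^{(5)}(2)) = 1/30240 · (-6.67016e-09 − (-9.84375)) = 0.000325521.
Partial sum through k=3: 0.201533.
Correction k=4: B_{8}/8! · (f^{(7)}(28) − f^{(7)}(2)) = −1/1209600 · (-6.12566e-10 − (-177.188)) = -0.000146484.

S_4 ≈ 0.201387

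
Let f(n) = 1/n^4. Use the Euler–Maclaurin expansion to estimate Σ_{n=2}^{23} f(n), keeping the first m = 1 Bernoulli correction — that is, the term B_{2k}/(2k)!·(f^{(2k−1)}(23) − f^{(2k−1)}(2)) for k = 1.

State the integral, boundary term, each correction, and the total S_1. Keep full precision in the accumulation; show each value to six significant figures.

S_1 ≈ 0.0833077

Integral: ∫_2^23 1/x^4 dx = 0.0416393.
Endpoint term: (f(2) + f(23))/2 = (0.0625000 + 3.57346e-06)/2 = 0.0312518.
So far: 0.0728911.
k=1: B_{2}/(2)! × [f^{(1)}(23) − f^{(1)}(2)] = 1/12 × (-6.21471e-07 − (-0.125000)) = 0.0104166.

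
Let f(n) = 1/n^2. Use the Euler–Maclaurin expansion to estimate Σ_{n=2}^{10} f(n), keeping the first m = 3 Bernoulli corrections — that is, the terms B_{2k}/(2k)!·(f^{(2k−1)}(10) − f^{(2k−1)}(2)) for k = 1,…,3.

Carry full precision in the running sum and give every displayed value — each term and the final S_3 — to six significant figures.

Integral: ∫_2^10 1/x^2 dx = 0.400000.
Endpoint term: (f(2) + f(10))/2 = (0.250000 + 0.0100000)/2 = 0.130000.
So far: 0.530000.
Order-1 term: 1/12 · (-0.00200000 − (-0.250000)) = 0.0206667.
Running total after k=1: 0.550667.
Order-2 term: −1/720 · (-0.000240000 − (-0.750000)) = -0.00104133.
Running total after k=2: 0.549625.
Order-3 term: 1/30240 · (-7.20000e-05 − (-5.62500)) = 0.000186010.

S_3 ≈ 0.549811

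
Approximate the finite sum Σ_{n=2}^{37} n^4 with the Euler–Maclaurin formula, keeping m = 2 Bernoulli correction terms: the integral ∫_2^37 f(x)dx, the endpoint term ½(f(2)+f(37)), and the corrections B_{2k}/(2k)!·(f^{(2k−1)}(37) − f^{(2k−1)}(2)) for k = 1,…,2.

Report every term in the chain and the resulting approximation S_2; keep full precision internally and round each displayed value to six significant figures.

∫_2^37 x^4 dx evaluates to 1.38688e+07.
Endpoint term: (f(2) + f(37))/2 = (16.0000 + 1.87416e+06)/2 = 937088.
Integral + boundary = 1.48059e+07.
Correction k=1: B_{2}/2! · (f^{(1)}(37) − f^{(1)}(2)) = 1/12 · (202612 − 32.0000) = 16881.7.
Running total after k=1: 1.48228e+07.
Correction k=2: B_{4}/4! · (f^{(3)}(37) − f^{(3)}(2)) = −1/720 · (888.000 − 48.0000) = -1.16667.

S_2 ≈ 1.48228e+07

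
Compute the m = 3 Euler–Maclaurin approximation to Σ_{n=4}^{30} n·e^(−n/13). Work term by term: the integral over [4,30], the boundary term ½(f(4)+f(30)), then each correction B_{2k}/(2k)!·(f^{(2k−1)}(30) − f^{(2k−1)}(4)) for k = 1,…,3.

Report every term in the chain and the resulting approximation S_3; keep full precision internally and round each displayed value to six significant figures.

Integral: ∫_4^30 x·e^(−x/13) dx = 106.851.
½[f(4) + f(30)] = ½[2.94057 + 2.98472] = 2.96264.
Running total after boundary: 109.814.
Correction k=1: B_{2}/2! · (f^{(1)}(30) − f^{(1)}(4)) = 1/12 · (-0.130103 − 0.508944) = -0.0532539.
After k=1: 109.760.
Correction k=2: B_{4}/4! · (f^{(3)}(30) − f^{(3)}(4)) = −1/720 · (0.000407563 − 0.0117114) = 1.56998e-05.
After k=2: 109.760.
Correction k=3: B_{6}/6! · (f^{(5)}(30) − f^{(5)}(4)) = 1/30240 · (9.37850e-06 − 0.000120777) = -3.68381e-09.

S_3 ≈ 109.760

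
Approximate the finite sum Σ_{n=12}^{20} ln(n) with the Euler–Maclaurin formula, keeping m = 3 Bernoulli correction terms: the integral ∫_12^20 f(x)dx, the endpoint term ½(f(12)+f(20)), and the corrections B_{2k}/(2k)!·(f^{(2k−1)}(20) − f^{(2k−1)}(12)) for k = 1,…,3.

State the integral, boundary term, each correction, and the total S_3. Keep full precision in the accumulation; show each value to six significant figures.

S_3 ≈ 24.8333

Integral: ∫_12^20 ln(x) dx = 22.0958.
Boundary: ½(f(12) + f(20)) = ½(2.48491 + 2.99573) = 2.74032.
Running total after boundary: 24.8361.
Order-1 term: 1/12 · (0.0500000 − 0.0833333) = -0.00277778.
Partial sum through k=1: 24.8333.
Order-2 term: −1/720 · (0.000250000 − 0.00115741) = 1.26029e-06.
Partial sum through k=2: 24.8333.
Order-3 term: 1/30240 · (7.50000e-06 − 9.64506e-05) = -2.94149e-09.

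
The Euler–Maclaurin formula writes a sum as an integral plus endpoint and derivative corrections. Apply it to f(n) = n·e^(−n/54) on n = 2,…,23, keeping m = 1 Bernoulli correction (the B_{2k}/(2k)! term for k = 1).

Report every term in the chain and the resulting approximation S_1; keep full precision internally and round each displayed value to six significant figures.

Integral: ∫_2^23 x·e^(−x/54) dx = 198.190.
½[f(2) + f(23)] = ½[1.92728 + 15.0228] = 8.47503.
Running total after boundary: 206.665.
Order-1 term: 1/12 · (0.374965 − 0.927950) = -0.0460821.

S_1 ≈ 206.619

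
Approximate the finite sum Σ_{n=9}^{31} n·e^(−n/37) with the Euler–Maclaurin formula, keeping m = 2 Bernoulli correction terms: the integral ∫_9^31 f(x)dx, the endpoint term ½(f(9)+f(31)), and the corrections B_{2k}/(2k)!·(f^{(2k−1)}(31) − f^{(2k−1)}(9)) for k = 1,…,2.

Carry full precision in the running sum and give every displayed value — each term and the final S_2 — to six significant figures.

∫_9^31 x·e^(−x/37) dx evaluates to 245.971.
½[f(9) + f(31)] = ½[7.05673 + 13.4120] = 10.2344.
Running total after boundary: 256.205.
k=1: B_{2}/(2)! × [f^{(1)}(31) − f^{(1)}(9)] = 1/12 × (0.0701586 − 0.593358) = -0.0436000.
Running total after k=1: 256.162.
k=2: B_{4}/(4)! × [f^{(3)}(31) − f^{(3)}(9)] = −1/720 × (0.000683308 − 0.00157890) = 1.24388e-06.

S_2 ≈ 256.162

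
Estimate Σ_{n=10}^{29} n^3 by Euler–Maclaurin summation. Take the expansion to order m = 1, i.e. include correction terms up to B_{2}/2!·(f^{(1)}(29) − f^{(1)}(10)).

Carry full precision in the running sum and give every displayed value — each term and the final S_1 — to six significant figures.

The integral term ∫_10^29 x^3 dx = 174320.
Endpoint term: (f(10) + f(29))/2 = (1000.00 + 24389.0)/2 = 12694.5.
Running total after boundary: 187015.
k=1: B_{2}/(2)! × [f^{(1)}(29) − f^{(1)}(10)] = 1/12 × (2523.00 − 300.000) = 185.250.

S_1 ≈ 187200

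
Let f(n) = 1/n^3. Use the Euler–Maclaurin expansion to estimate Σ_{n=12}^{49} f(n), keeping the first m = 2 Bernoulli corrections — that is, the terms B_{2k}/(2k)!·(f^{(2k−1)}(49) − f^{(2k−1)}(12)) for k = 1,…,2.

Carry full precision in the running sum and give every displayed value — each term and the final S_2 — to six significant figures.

Integral: ∫_12^49 1/x^3 dx = 0.00326398.
Endpoint term: (f(12) + f(49))/2 = (0.000578704 + 8.49986e-06)/2 = 0.000293602.
Running total after boundary: 0.00355758.
Correction k=1: B_{2}/2! · (f^{(1)}(49) − f^{(1)}(12)) = 1/12 · (-5.20400e-07 − (-0.000144676)) = 1.20130e-05.
After k=1: 0.00356959.
Correction k=2: B_{4}/4! · (f^{(3)}(49) − f^{(3)}(12)) = −1/720 · (-4.33486e-09 − (-2.00939e-05)) = -2.79021e-08.

S_2 ≈ 0.00356956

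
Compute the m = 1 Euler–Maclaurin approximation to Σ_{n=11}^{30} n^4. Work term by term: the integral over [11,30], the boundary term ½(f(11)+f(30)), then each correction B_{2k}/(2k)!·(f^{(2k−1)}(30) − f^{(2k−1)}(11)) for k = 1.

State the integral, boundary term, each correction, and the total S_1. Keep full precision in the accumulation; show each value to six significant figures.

S_1 ≈ 5.24867e+06

∫_11^30 x^4 dx evaluates to 4.82779e+06.
Boundary: ½(f(11) + f(30)) = ½(14641.0 + 810000) = 412320.
Running total after boundary: 5.24011e+06.
Order-1 term: 1/12 · (108000 − 5324.00) = 8556.33.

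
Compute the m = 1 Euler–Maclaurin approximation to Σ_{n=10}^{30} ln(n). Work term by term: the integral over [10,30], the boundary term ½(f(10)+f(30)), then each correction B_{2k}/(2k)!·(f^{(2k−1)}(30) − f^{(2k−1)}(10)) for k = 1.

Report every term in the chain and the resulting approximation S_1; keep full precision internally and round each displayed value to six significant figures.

∫_10^30 ln(x) dx evaluates to 59.0101.
Endpoint term: (f(10) + f(30))/2 = (2.30259 + 3.40120)/2 = 2.85189.
Integral + boundary = 61.8620.
k=1: B_{2}/(2)! × [f^{(1)}(30) − f^{(1)}(10)] = 1/12 × (0.0333333 − 0.100000) = -0.00555556.

S_1 ≈ 61.8564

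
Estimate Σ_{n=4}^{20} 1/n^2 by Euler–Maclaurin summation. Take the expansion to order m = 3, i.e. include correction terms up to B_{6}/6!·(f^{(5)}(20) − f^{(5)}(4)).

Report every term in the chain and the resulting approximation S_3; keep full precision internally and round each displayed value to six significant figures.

Integral: ∫_4^20 1/x^2 dx = 0.200000.
Endpoint term: (f(4) + f(20))/2 = (0.0625000 + 0.00250000)/2 = 0.0325000.
Integral + boundary = 0.232500.
Order-1 term: 1/12 · (-0.000250000 − (-0.0312500)) = 0.00258333.
After k=1: 0.235083.
Order-2 term: −1/720 · (-7.50000e-06 − (-0.0234375)) = -3.25417e-05.
After k=2: 0.235051.
Order-3 term: 1/30240 · (-5.62500e-07 − (-0.0439453)) = 1.45320e-06.

S_3 ≈ 0.235052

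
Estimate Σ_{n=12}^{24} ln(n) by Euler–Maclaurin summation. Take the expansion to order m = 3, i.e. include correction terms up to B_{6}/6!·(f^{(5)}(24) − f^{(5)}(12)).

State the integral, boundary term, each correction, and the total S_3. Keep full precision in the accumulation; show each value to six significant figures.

The integral term ∫_12^24 ln(x) dx = 34.4544.
Endpoint term: (f(12) + f(24))/2 = (2.48491 + 3.17805)/2 = 2.83148.
Integral + boundary = 37.2859.
k=1: B_{2}/(2)! × [f^{(1)}(24) − f^{(1)}(12)] = 1/12 × (0.0416667 − 0.0833333) = -0.00347222.
Running total after k=1: 37.2824.
k=2: B_{4}/(4)! × [f^{(3)}(24) − f^{(3)}(12)] = −1/720 × (0.000144676 − 0.00115741) = 1.40657e-06.
Running total after k=2: 37.2824.
k=3: B_{6}/(6)! × [f^{(5)}(24) − f^{(5)}(12)] = 1/30240 × (3.01408e-06 − 9.64506e-05) = -3.08983e-09.

S_3 ≈ 37.2824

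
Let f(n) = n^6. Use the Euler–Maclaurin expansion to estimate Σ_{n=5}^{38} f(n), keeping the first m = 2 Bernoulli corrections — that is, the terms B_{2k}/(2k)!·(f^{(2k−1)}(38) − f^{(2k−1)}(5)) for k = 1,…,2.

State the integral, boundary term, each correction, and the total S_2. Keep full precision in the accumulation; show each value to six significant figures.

The integral term ∫_5^38 x^6 dx = 1.63451e+10.
½[f(5) + f(38)] = ½[15625.0 + 3.01094e+09] = 1.50548e+09.
So far: 1.78505e+10.
Correction k=1: B_{2}/2! · (f^{(1)}(38) − f^{(1)}(5)) = 1/12 · (4.75411e+08 − 18750.0) = 3.96160e+07.
Partial sum through k=1: 1.78902e+10.
Correction k=2: B_{4}/4! · (f^{(3)}(38) − f^{(3)}(5)) = −1/720 · (6.58464e+06 − 15000.0) = -9124.50.

S_2 ≈ 1.78902e+10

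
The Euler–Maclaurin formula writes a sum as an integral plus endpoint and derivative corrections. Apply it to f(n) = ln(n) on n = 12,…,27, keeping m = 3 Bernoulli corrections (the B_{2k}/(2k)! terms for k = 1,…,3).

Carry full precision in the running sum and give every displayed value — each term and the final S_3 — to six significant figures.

The integral term ∫_12^27 ln(x) dx = 44.1687.
½[f(12) + f(27)] = ½[2.48491 + 3.29584] = 2.89037.
Integral + boundary = 47.0591.
Correction k=1: B_{2}/2! · (f^{(1)}(27) − f^{(1)}(12)) = 1/12 · (0.0370370 − 0.0833333) = -0.00385802.
After k=1: 47.0552.
Correction k=2: B_{4}/4! · (f^{(3)}(27) − f^{(3)}(12)) = −1/720 · (0.000101611 − 0.00115741) = 1.46638e-06.
After k=2: 47.0552.
Correction k=3: B_{6}/6! · (f^{(5)}(27) − f^{(5)}(12)) = 1/30240 · (1.67260e-06 − 9.64506e-05) = -3.13419e-09.

S_3 ≈ 47.0552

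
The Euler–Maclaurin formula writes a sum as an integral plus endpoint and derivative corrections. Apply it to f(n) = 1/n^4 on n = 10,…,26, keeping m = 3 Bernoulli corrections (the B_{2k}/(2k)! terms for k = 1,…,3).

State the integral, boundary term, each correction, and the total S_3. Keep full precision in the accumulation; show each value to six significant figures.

S_3 ≈ 0.000368751

∫_10^26 1/x^4 dx evaluates to 0.000314368.
Endpoint term: (f(10) + f(26))/2 = (0.000100000 + 2.18830e-06)/2 = 5.10941e-05.
Integral + boundary = 0.000365462.
Order-1 term: 1/12 · (-3.36661e-07 − (-4.00000e-05)) = 3.30528e-06.
After k=1: 0.000368768.
Order-2 term: −1/720 · (-1.49406e-08 − (-1.20000e-05)) = -1.66459e-08.
After k=2: 0.000368751.
Order-3 term: 1/30240 · (-1.23768e-09 − (-6.72000e-06)) = 2.22181e-10.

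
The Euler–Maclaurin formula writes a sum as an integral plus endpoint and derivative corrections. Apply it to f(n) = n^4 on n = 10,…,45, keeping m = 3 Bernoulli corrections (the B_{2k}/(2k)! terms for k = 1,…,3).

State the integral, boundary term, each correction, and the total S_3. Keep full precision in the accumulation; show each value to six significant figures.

S_3 ≈ 3.89710e+07

Integral: ∫_10^45 x^4 dx = 3.68856e+07.
Endpoint term: (f(10) + f(45))/2 = (10000.0 + 4.10062e+06)/2 = 2.05531e+06.
Running total after boundary: 3.89409e+07.
Correction k=1: B_{2}/2! · (f^{(1)}(45) − f^{(1)}(10)) = 1/12 · (364500 − 4000.00) = 30041.7.
After k=1: 3.89710e+07.
Correction k=2: B_{4}/4! · (f^{(3)}(45) − f^{(3)}(10)) = −1/720 · (1080.00 − 240.000) = -1.16667.
After k=2: 3.89710e+07.
Correction k=3: B_{6}/6! · (f^{(5)}(45) − f^{(5)}(10)) = 1/30240 · (0.00000 − 0.00000) = 0.00000.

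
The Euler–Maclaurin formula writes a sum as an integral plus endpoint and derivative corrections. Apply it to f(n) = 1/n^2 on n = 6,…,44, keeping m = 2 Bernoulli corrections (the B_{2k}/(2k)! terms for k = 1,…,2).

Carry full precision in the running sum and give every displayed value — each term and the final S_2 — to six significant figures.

Integral: ∫_6^44 1/x^2 dx = 0.143939.
Endpoint term: (f(6) + f(44))/2 = (0.0277778 + 0.000516529)/2 = 0.0141472.
So far: 0.158087.
k=1: B_{2}/(2)! × [f^{(1)}(44) − f^{(1)}(6)] = 1/12 × (-2.34786e-05 − (-0.00925926)) = 0.000769648.
Running total after k=1: 0.158856.
k=2: B_{4}/(4)! × [f^{(3)}(44) − f^{(3)}(6)] = −1/720 × (-1.45528e-07 − (-0.00308642)) = -4.28649e-06.

S_2 ≈ 0.158852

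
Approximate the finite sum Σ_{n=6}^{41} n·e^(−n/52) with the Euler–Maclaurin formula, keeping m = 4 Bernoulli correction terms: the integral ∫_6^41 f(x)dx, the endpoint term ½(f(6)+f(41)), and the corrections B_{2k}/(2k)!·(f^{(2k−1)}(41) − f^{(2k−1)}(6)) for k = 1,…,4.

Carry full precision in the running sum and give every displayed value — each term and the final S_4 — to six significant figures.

∫_6^41 x·e^(−x/52) dx evaluates to 489.154.
Boundary: ½(f(6) + f(41)) = ½(5.34614 + 18.6363) = 11.9912.
So far: 501.145.
Correction k=1: B_{2}/2! · (f^{(1)}(41) − f^{(1)}(6)) = 1/12 · (0.0961534 − 0.788213) = -0.0576716.
After k=1: 501.087.
Correction k=2: B_{4}/4! · (f^{(3)}(41) − f^{(3)}(6)) = −1/720 · (0.000371761 − 0.000950540) = 8.03860e-07.
After k=2: 501.087.
Correction k=3: B_{6}/6! · (f^{(5)}(41) − f^{(5)}(6)) = 1/30240 · (2.61820e-07 − 5.95259e-07) = -1.10264e-11.
After k=3: 501.087.
Correction k=4: B_{8}/8! · (f^{(7)}(41) − f^{(7)}(6)) = −1/1209600 · (1.42809e-10 − 3.10276e-10) = 1.38449e-16.

S_4 ≈ 501.087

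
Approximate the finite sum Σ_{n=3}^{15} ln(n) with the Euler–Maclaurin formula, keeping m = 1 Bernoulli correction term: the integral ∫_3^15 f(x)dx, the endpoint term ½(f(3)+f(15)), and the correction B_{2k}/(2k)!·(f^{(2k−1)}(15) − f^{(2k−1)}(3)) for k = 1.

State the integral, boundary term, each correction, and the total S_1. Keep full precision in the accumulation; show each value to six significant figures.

The integral term ∫_3^15 ln(x) dx = 25.3249.
Endpoint term: (f(3) + f(15))/2 = (1.09861 + 2.70805)/2 = 1.90333.
Running total after boundary: 27.2282.
k=1: B_{2}/(2)! × [f^{(1)}(15) − f^{(1)}(3)] = 1/12 × (0.0666667 − 0.333333) = -0.0222222.

S_1 ≈ 27.2060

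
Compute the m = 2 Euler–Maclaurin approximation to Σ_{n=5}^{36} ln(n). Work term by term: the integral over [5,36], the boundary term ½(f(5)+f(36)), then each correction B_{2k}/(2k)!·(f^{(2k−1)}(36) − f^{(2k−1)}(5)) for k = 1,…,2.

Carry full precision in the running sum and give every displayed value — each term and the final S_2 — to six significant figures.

The integral term ∫_5^36 ln(x) dx = 89.9595.
Endpoint term: (f(5) + f(36))/2 = (1.60944 + 3.58352)/2 = 2.59648.
Integral + boundary = 92.5560.
k=1: B_{2}/(2)! × [f^{(1)}(36) − f^{(1)}(5)] = 1/12 × (0.0277778 − 0.200000) = -0.0143519.
Partial sum through k=1: 92.5416.
k=2: B_{4}/(4)! × [f^{(3)}(36) − f^{(3)}(5)] = −1/720 × (4.28669e-05 − 0.0160000) = 2.21627e-05.

S_2 ≈ 92.5416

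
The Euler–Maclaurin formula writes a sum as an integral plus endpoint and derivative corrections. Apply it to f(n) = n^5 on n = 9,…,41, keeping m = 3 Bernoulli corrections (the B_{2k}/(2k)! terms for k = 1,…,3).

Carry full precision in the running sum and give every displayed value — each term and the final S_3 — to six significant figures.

S_3 ≈ 8.50728e+08

Integral: ∫_9^41 x^5 dx = 7.91595e+08.
½[f(9) + f(41)] = ½[59049.0 + 1.15856e+08] = 5.79576e+07.
Running total after boundary: 8.49553e+08.
Order-1 term: 1/12 · (1.41288e+07 − 32805.0) = 1.17467e+06.
Partial sum through k=1: 8.50728e+08.
Order-2 term: −1/720 · (100860 − 4860.00) = -133.333.
Partial sum through k=2: 8.50728e+08.
Order-3 term: 1/30240 · (120.000 − 120.000) = 0.00000.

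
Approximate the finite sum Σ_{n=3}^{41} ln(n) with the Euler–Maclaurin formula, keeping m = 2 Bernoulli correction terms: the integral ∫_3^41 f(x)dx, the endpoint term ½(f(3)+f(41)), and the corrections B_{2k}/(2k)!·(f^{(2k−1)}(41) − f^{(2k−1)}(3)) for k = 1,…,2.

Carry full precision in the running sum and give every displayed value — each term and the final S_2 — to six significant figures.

Integral: ∫_3^41 ln(x) dx = 110.961.
Boundary: ½(f(3) + f(41)) = ½(1.09861 + 3.71357) = 2.40609.
So far: 113.367.
k=1: B_{2}/(2)! × [f^{(1)}(41) − f^{(1)}(3)] = 1/12 × (0.0243902 − 0.333333) = -0.0257453.
Running total after k=1: 113.341.
k=2: B_{4}/(4)! × [f^{(3)}(41) − f^{(3)}(3)] = −1/720 × (2.90187e-05 − 0.0740741) = 0.000102840.

S_2 ≈ 113.341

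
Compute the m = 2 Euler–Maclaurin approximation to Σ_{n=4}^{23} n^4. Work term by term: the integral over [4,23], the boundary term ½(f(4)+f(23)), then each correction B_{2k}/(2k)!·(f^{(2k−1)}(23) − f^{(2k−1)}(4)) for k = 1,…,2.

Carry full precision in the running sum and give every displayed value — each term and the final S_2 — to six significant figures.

The integral term ∫_4^23 x^4 dx = 1.28706e+06.
Endpoint term: (f(4) + f(23))/2 = (256.000 + 279841)/2 = 140048.
So far: 1.42711e+06.
Order-1 term: 1/12 · (48668.0 − 256.000) = 4034.33.
After k=1: 1.43115e+06.
Order-2 term: −1/720 · (552.000 − 96.0000) = -0.633333.

S_2 ≈ 1.43115e+06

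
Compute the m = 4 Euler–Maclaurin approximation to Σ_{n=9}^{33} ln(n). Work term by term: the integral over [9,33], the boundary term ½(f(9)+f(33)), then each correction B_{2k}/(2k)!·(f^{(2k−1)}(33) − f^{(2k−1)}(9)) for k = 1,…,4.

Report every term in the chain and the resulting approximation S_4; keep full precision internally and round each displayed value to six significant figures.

S_4 ≈ 74.4499

Integral: ∫_9^33 ln(x) dx = 71.6097.
½[f(9) + f(33)] = ½[2.19722 + 3.49651] = 2.84687.
Integral + boundary = 74.4566.
Order-1 term: 1/12 · (0.0303030 − 0.111111) = -0.00673401.
After k=1: 74.4499.
Order-2 term: −1/720 · (5.56529e-05 − 0.00274348) = 3.73310e-06.
After k=2: 74.4499.
Order-3 term: 1/30240 · (6.13256e-07 − 0.000406442) = -1.34203e-08.
After k=3: 74.4499.
Order-4 term: −1/1209600 · (1.68941e-08 − 0.000150534) = 1.24436e-10.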